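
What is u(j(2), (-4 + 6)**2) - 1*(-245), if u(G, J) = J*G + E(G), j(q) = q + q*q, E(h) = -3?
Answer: 266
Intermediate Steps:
j(q) = q + q**2
u(G, J) = -3 + G*J (u(G, J) = J*G - 3 = G*J - 3 = -3 + G*J)
u(j(2), (-4 + 6)**2) - 1*(-245) = (-3 + (2*(1 + 2))*(-4 + 6)**2) - 1*(-245) = (-3 + (2*3)*2**2) + 245 = (-3 + 6*4) + 245 = (-3 + 24) + 245 = 21 + 245 = 266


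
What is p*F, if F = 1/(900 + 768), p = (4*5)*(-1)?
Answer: -5/417 ≈ -0.011990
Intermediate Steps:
p = -20 (p = 20*(-1) = -20)
F = 1/1668 ≈ 0.00059952
p*F = -20*1/1668 = -5/417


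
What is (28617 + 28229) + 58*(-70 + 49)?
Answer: 55628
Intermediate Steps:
(28617 + 28229) + 58*(-70 + 49) = 56846 + 58*(-21) = 56846 - 1218 = 55628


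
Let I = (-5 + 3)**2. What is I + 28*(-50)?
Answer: -1396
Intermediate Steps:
I = 4 (I = (-2)**2 = 4)
I + 28*(-50) = 4 + 28*(-50) = 4 - 1400 = -1396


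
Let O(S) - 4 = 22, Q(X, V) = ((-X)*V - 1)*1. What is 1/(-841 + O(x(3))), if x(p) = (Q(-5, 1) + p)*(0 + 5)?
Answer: -1/815 ≈ -0.0012270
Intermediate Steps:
Q(X, V) = -1 - V*X (Q(X, V) = (-V*X - 1)*1 = (-1 - V*X)*1 = -1 - V*X)
x(p) = 20 + 5*p (x(p) = ((-1 - 1*1*(-5)) + p)*(0 + 5) = ((-1 + 5) + p)*5 = (4 + p)*5 = 20 + 5*p)
O(S) = 26 (O(S) = 4 + 22 = 26)
1/(-841 + O(x(3))) = 1/(-841 + 26) = 1/(-815) = -1/815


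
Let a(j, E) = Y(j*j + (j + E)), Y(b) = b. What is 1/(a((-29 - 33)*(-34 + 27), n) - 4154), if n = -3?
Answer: 1/184633 ≈ 5.4162e-6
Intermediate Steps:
a(j, E) = E + j + j² (a(j, E) = j*j + (j + E) = j² + (E + j) = E + j + j²)
1/(a((-29 - 33)*(-34 + 27), n) - 4154) = 1/((-3 + (-29 - 33)*(-34 + 27) + ((-29 - 33)*(-34 + 27))²) - 4154) = 1/((-3 - 62*(-7) + (-62*(-7))²) - 4154) = 1/((-3 + 434 + 434²) - 4154) = 1/((-3 + 434 + 188356) - 4154) = 1/(188787 - 4154) = 1/184633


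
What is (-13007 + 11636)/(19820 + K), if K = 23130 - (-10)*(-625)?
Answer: -1371/36700 ≈ -0.037357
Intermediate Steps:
K = 16880 (K = 23130 - 1*6250 = 23130 - 6250 = 16880)
(-13007 + 11636)/(19820 + K) = (-13007 + 11636)/(19820 + 16880) = -1371/36700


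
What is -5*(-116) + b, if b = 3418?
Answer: 3998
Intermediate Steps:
-5*(-116) + b = -5*(-116) + 3418 = 580 + 3418 = 3998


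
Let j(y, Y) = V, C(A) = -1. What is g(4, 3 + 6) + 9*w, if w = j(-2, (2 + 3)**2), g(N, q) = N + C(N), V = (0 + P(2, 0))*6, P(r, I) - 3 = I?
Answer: 165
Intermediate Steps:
P(r, I) = 3 + I
V = 18 (V = (0 + (3 + 0))*6 = (0 + 3)*6 = 3*6 = 18)
j(y, Y) = 18
g(N, q) = -1 + N (g(N, q) = N - 1 = -1 + N)
w = 18
g(4, 3 + 6) + 9*w = (-1 + 4) + 9*18 = 3 + 162 = 165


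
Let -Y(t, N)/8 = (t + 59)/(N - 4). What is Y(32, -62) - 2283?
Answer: -74975/33 ≈ -2272.0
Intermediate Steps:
Y(t, N) = -8*(59 + t)/(-4 + N) (Y(t, N) = -8*(t + 59)/(N - 4) = -8*(59 + t)/(-4 + N))
Y(32, -62) - 2283 = 8*(-59 - 1*32)/(-4 - 62) - 2283 = 8*(-59 - 32)/(-66) - 2283 = 8*(-1/66)*(-91) - 2283 = 364/33 - 2283 = -74975/33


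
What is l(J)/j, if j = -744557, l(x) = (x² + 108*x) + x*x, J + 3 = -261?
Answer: -10080/67687 ≈ -0.14892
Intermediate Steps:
J = -264 (J = -3 - 261 = -264)
l(x) = 2*x² + 108*x (l(x) = (x² + 108*x) + x² = 2*x² + 108*x)
l(J)/j = (2*(-264)*(54 - 264))/(-744557) = (2*(-264)*(-210))*(-1/744557) = 110880*(-1/744557) = -10080/67687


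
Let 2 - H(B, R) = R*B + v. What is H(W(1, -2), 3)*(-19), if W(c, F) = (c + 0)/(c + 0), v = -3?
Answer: -38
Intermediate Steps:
W(c, F) = 1 (W(c, F) = c/c = 1)
H(B, R) = 5 - B*R (H(B, R) = 2 - (R*B - 3) = 2 - (B*R - 3) = 2 - (-3 + B*R) = 2 + (3 - B*R) = 5 - B*R)
H(W(1, -2), 3)*(-19) = (5 - 1*1*3)*(-19) = (5 - 3)*(-19) = 2*(-19) = -38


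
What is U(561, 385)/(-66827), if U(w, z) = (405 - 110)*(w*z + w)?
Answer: -3757710/3931 ≈ -955.92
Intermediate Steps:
U(w, z) = 295*w + 295*w*z (U(w, z) = 295*(w + w*z) = 295*w + 295*w*z)
U(561, 385)/(-66827) = (295*561*(1 + 385))/(-66827) = (295*561*386)*(-1/66827) = 63881070*(-1/66827) = -3757710/3931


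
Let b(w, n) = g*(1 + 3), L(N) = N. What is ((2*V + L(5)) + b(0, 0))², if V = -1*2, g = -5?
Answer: 361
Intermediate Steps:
V = -2
b(w, n) = -20 (b(w, n) = -5*(1 + 3) = -5*4 = -20)
((2*V + L(5)) + b(0, 0))² = ((2*(-2) + 5) - 20)² = ((-4 + 5) - 20)² = (1 - 20)² = (-19)² = 361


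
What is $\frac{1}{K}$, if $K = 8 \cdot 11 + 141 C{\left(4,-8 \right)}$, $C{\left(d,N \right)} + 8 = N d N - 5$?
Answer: $\frac{1}{34351} \approx 2.9111 \cdot 10^{-5}$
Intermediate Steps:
$C{\left(d,N \right)} = -13 + d N^{2}$ ($C{\left(d,N \right)} = -8 + \left(N d N - 5\right) = -8 + \left(d N^{2} - 5\right) = -8 + \left(-5 + d N^{2}\right) = -13 + d N^{2}$)
$K = 34351$ ($K = 8 \cdot 11 + 141 \left(-13 + 4 \left(-8\right)^{2}\right) = 88 + 141 \left(-13 + 4 \cdot 64\right) = 88 + 141 \left(-13 + 256\right) = 88 + 141 \cdot 243 = 88 + 34263 = 34351$)
$\frac{1}{K} = \frac{1}{34351}$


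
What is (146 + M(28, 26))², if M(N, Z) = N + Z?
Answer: 40000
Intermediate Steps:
(146 + M(28, 26))² = (146 + (28 + 26))² = (146 + 54)² = 200² = 40000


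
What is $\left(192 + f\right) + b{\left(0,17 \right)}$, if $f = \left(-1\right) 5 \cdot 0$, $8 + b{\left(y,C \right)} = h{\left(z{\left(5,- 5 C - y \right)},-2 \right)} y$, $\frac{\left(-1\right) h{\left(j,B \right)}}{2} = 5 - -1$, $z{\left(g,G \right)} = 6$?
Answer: $184$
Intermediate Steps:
$h{\left(j,B \right)} = -12$ ($h{\left(j,B \right)} = - 2 \left(5 - -1\right) = - 2 \left(5 + 1\right) = \left(-2\right) 6 = -12$)
$b{\left(y,C \right)} = -8 - 12 y$
$f = 0$ ($f = \left(-5\right) 0 = 0$)
$\left(192 + f\right) + b{\left(0,17 \right)} = \left(192 + 0\right) - 8 = 192 + \left(-8 + 0\right) = 192 - 8 = 184$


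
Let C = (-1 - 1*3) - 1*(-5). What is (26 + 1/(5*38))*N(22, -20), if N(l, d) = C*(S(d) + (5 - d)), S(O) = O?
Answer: 4941/38 ≈ 130.03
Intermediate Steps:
C = 1 (C = (-1 - 3) + 5 = -4 + 5 = 1)
N(l, d) = 5 (N(l, d) = 1*(d + (5 - d)) = 1*5 = 5)
(26 + 1/(5*38))*N(22, -20) = (26 + 1/(5*38))*5 = (26 + 1/190)*5 = (4941/190)*5 = 4941/38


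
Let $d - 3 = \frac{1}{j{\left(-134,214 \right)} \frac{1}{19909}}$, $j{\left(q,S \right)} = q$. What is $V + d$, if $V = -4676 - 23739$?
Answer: $- \frac{3827117}{134} \approx -28561.0$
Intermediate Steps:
$V = -28415$
$d = - \frac{19507}{134}$ ($d = 3 + \frac{1}{\left(-134\right) \frac{1}{19909}} = 3 + \frac{1}{- \frac{134}{19909}} = 3 - \frac{19909}{134} = - \frac{19507}{134} \approx -145.57$)
$V + d = -28415 - \frac{19507}{134} = - \frac{3827117}{134}$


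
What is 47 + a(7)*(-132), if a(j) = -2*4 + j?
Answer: 179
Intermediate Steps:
a(j) = -8 + j
47 + a(7)*(-132) = 47 + (-8 + 7)*(-132) = 47 - 1*(-132) = 47 + 132 = 179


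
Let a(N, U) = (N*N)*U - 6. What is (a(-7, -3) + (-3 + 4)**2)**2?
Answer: 23104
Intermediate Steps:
a(N, U) = -6 + U*N**2 (a(N, U) = N**2*U - 6 = U*N**2 - 6 = -6 + U*N**2)
(a(-7, -3) + (-3 + 4)**2)**2 = ((-6 - 3*(-7)**2) + (-3 + 4)**2)**2 = ((-6 - 3*49) + 1**2)**2 = ((-6 - 147) + 1)**2 = (-153 + 1)**2 = (-152)**2 = 23104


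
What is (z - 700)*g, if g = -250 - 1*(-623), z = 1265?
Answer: 210745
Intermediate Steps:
g = 373 (g = -250 + 623 = 373)
(z - 700)*g = (1265 - 700)*373 = 565*373 = 210745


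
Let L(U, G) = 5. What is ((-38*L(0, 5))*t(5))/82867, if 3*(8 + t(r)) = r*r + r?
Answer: -380/82867 ≈ -0.0045857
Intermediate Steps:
t(r) = -8 + r/3 + r²/3 (t(r) = -8 + (r*r + r)/3 = -8 + (r² + r)/3 = -8 + (r + r²)/3 = -8 + (r/3 + r²/3) = -8 + r/3 + r²/3)
((-38*L(0, 5))*t(5))/82867 = ((-38*5)*(-8 + (⅓)*5 + (⅓)*5²))/82867 = -190*(-8 + 5/3 + (⅓)*25)*(1/82867) = -190*(-8 + 5/3 + 25/3)*(1/82867) = -190*2*(1/82867) = -380*1/82867 = -380/82867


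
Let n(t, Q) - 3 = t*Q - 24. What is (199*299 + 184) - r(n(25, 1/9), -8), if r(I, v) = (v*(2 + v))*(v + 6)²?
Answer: 59493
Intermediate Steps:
n(t, Q) = -21 + Q*t (n(t, Q) = 3 + (t*Q - 24) = 3 + (Q*t - 24) = 3 + (-24 + Q*t) = -21 + Q*t)
r(I, v) = v*(6 + v)²*(2 + v) (r(I, v) = (v*(2 + v))*(6 + v)² = v*(6 + v)²*(2 + v))
(199*299 + 184) - r(n(25, 1/9), -8) = (199*299 + 184) - (-8)*(6 - 8)²*(2 - 8) = (59501 + 184) - (-8)*(-2)²*(-6) = 59685 - (-8)*4*(-6) = 59685 - 1*192 = 59685 - 192 = 59493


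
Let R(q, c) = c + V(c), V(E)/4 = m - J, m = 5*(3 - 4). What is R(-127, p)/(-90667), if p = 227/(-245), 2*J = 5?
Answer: 7577/22213415 ≈ 0.00034110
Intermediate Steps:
J = 5/2 (J = (½)*5 = 5/2 ≈ 2.5000)
m = -5 (m = 5*(-1) = -5)
p = -227/245 (p = 227*(-1/245) = -227/245 ≈ -0.92653)
V(E) = -30 (V(E) = 4*(-5 - 1*5/2) = 4*(-5 - 5/2) = 4*(-15/2) = -30)
R(q, c) = -30 + c (R(q, c) = c - 30 = -30 + c)
R(-127, p)/(-90667) = (-30 - 227/245)/(-90667) = -7577/245*(-1/90667) = 7577/22213415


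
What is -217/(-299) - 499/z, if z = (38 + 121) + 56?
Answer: -102546/64285 ≈ -1.5952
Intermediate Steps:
z = 215 (z = 159 + 56 = 215)
-217/(-299) - 499/z = -217/(-299) - 499/215 = -217*(-1/299) - 499*1/215 = 217/299 - 499/215 = -102546/64285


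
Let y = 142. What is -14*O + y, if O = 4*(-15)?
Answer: 982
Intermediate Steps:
O = -60
-14*O + y = -14*(-60) + 142 = 840 + 142 = 982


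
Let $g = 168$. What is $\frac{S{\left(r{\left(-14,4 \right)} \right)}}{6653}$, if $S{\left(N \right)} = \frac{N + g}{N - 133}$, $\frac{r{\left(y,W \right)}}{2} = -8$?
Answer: $- \frac{152}{991297} \approx -0.00015333$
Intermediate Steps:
$r{\left(y,W \right)} = -16$ ($r{\left(y,W \right)} = 2 \left(-8\right) = -16$)
$S{\left(N \right)} = \frac{168 + N}{-133 + N}$ ($S{\left(N \right)} = \frac{N + 168}{N - 133} = \frac{168 + N}{-133 + N}$)
$\frac{S{\left(r{\left(-14,4 \right)} \right)}}{6653} = \frac{\frac{1}{-133 - 16} \left(168 - 16\right)}{6653} = \frac{1}{-149} \cdot 152 \cdot \frac{1}{6653} = \left(- \frac{1}{149}\right) 152 \cdot \frac{1}{6653} = \left(- \frac{152}{149}\right) \frac{1}{6653} = - \frac{152}{991297}$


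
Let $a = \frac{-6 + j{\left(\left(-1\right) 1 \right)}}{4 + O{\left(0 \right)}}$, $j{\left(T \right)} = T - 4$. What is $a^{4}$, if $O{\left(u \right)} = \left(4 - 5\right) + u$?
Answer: $\frac{14641}{81} \approx 180.75$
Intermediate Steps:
$O{\left(u \right)} = -1 + u$
$j{\left(T \right)} = -4 + T$
$a = - \frac{11}{3}$ ($a = \frac{-6 - 5}{4 + \left(-1 + 0\right)} = \frac{-6 - 5}{4 - 1} = \frac{-6 - 5}{3} = \left(-11\right) \frac{1}{3} = - \frac{11}{3} \approx -3.6667$)
$a^{4} = \left(- \frac{11}{3}\right)^{4} = \frac{14641}{81}$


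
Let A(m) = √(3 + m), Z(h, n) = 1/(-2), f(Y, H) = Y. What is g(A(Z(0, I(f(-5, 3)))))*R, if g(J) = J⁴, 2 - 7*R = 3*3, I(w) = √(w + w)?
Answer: -25/4 ≈ -6.2500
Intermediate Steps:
I(w) = √2*√w (I(w) = √(2*w) = √2*√w)
Z(h, n) = -½
R = -1 (R = 2/7 - 3*3/7 = 2/7 - ⅐*9 = 2/7 - 9/7 = -1)
g(A(Z(0, I(f(-5, 3)))))*R = (√(3 - ½))⁴*(-1) = (√(5/2))⁴*(-1) = (√10/2)⁴*(-1) = (25/4)*(-1) = -25/4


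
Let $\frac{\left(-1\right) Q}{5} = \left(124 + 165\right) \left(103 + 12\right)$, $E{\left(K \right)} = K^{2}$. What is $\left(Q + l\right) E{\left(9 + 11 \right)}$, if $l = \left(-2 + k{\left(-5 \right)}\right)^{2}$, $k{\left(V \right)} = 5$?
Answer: $-66466400$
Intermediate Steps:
$Q = -166175$ ($Q = - 5 \left(124 + 165\right) \left(103 + 12\right) = - 5 \cdot 289 \cdot 115 = \left(-5\right) 33235 = -166175$)
$l = 9$ ($l = \left(-2 + 5\right)^{2} = 3^{2} = 9$)
$\left(Q + l\right) E{\left(9 + 11 \right)} = \left(-166175 + 9\right) \left(9 + 11\right)^{2} = - 166166 \cdot 20^{2} = \left(-166166\right) 400 = -66466400$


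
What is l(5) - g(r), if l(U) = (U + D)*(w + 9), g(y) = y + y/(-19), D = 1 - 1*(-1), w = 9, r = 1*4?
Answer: 2322/19 ≈ 122.21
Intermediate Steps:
r = 4
D = 2 (D = 1 + 1 = 2)
g(y) = 18*y/19 (g(y) = y + y*(-1/19) = y - y/19 = 18*y/19)
l(U) = 36 + 18*U (l(U) = (U + 2)*(9 + 9) = (2 + U)*18 = 36 + 18*U)
l(5) - g(r) = (36 + 18*5) - 18*4/19 = (36 + 90) - 1*72/19 = 126 - 72/19 = 2322/19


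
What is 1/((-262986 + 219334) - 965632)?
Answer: -1/1009284 ≈ -9.9080e-7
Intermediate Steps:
1/((-262986 + 219334) - 965632) = 1/(-43652 - 965632) = 1/(-1009284) = -1/1009284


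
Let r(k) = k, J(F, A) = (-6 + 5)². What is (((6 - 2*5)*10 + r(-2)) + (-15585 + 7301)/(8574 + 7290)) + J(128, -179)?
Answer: -164677/3966 ≈ -41.522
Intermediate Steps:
J(F, A) = 1 (J(F, A) = (-1)² = 1)
(((6 - 2*5)*10 + r(-2)) + (-15585 + 7301)/(8574 + 7290)) + J(128, -179) = (((6 - 2*5)*10 - 2) + (-15585 + 7301)/(8574 + 7290)) + 1 = (((6 - 10)*10 - 2) - 8284/15864) + 1 = ((-4*10 - 2) - 8284*1/15864) + 1 = ((-40 - 2) - 2071/3966) + 1 = (-42 - 2071/3966) + 1 = -168643/3966 + 1 = -164677/3966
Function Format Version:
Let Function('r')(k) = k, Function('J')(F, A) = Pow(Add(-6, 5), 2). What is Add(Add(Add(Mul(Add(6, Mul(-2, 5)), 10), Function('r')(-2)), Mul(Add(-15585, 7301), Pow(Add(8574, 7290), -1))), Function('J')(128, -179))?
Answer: Rational(-164677, 3966) ≈ -41.522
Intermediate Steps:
Function('J')(F, A) = 1 (Function('J')(F, A) = Pow(-1, 2) = 1)
Add(Add(Add(Mul(Add(6, Mul(-2, 5)), 10), Function('r')(-2)), Mul(Add(-15585, 7301), Pow(Add(8574, 7290), -1))), Function('J')(128, -179)) = Add(Add(Add(Mul(Add(6, Mul(-2, 5)), 10), -2), Mul(Add(-15585, 7301), Pow(Add(8574, 7290), -1))), 1) = Add(Add(Add(Mul(Add(6, -10), 10), -2), Mul(-8284, Pow(15864, -1))), 1) = Add(Add(Add(Mul(-4, 10), -2), Mul(-8284, Rational(1, 15864))), 1) = Add(Add(Add(-40, -2), Rational(-2071, 3966)), 1) = Add(Add(-42, Rational(-2071, 3966)), 1) = Add(Rational(-168643, 3966), 1) = Rational(-164677, 3966)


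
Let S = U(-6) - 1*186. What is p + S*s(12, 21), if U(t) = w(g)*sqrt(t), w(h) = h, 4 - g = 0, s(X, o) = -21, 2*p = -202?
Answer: 3805 - 84*I*sqrt(6) ≈ 3805.0 - 205.76*I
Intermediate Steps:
p = -101 (p = (1/2)*(-202) = -101)
g = 4 (g = 4 - 1*0 = 4 + 0 = 4)
U(t) = 4*sqrt(t)
S = -186 + 4*I*sqrt(6) (S = 4*sqrt(-6) - 1*186 = 4*(I*sqrt(6)) - 186 = 4*I*sqrt(6) - 186 = -186 + 4*I*sqrt(6) ≈ -186.0 + 9.798*I)
p + S*s(12, 21) = -101 + (-186 + 4*I*sqrt(6))*(-21) = -101 + (3906 - 84*I*sqrt(6)) = 3805 - 84*I*sqrt(6)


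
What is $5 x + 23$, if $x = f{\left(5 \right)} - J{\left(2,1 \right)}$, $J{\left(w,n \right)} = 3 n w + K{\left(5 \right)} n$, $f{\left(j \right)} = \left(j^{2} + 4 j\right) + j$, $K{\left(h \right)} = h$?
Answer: $218$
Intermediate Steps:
$f{\left(j \right)} = j^{2} + 5 j$
$J{\left(w,n \right)} = 5 n + 3 n w$ ($J{\left(w,n \right)} = 3 n w + 5 n = 5 n + 3 n w$)
$x = 39$ ($x = 5 \left(5 + 5\right) - 1 \left(5 + 3 \cdot 2\right) = 5 \cdot 10 - 1 \left(5 + 6\right) = 50 - 1 \cdot 11 = 50 - 11 = 39$)
$5 x + 23 = 5 \cdot 39 + 23 = 195 + 23 = 218$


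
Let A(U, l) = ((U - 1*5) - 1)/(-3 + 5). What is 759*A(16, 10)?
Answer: 3795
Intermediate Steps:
A(U, l) = -3 + U/2 (A(U, l) = ((U - 5) - 1)/2 = ((-5 + U) - 1)*(½) = (-6 + U)*(½) = -3 + U/2)
759*A(16, 10) = 759*(-3 + (½)*16) = 759*(-3 + 8) = 759*5 = 3795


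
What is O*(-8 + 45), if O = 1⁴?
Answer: 37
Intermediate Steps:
O = 1
O*(-8 + 45) = 1*(-8 + 45) = 1*37 = 37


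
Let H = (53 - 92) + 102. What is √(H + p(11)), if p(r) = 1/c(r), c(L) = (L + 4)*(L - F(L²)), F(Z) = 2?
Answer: √127590/45 ≈ 7.9377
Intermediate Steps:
c(L) = (-2 + L)*(4 + L) (c(L) = (L + 4)*(L - 1*2) = (4 + L)*(L - 2) = (4 + L)*(-2 + L) = (-2 + L)*(4 + L))
H = 63 (H = -39 + 102 = 63)
p(r) = 1/(-8 + r² + 2*r)
√(H + p(11)) = √(63 + 1/(-8 + 11² + 2*11)) = √(63 + 1/(-8 + 121 + 22)) = √(63 + 1/135) = √(8506/135) = √127590/45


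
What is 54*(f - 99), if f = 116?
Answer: 918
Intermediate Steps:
54*(f - 99) = 54*(116 - 99) = 54*17 = 918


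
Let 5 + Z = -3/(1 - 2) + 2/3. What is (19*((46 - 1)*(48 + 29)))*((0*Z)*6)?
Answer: 0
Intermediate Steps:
Z = -4/3 (Z = -5 + (-3/(1 - 2) + 2/3) = -5 + (-3/(-1) + 2*(1/3)) = -5 + (-3*(-1) + 2/3) = -5 + (3 + 2/3) = -5 + 11/3 = -4/3 ≈ -1.3333)
(19*((46 - 1)*(48 + 29)))*((0*Z)*6) = (19*((46 - 1)*(48 + 29)))*((0*(-4/3))*6) = (19*(45*77))*(0*6) = (19*3465)*0 = 65835*0 = 0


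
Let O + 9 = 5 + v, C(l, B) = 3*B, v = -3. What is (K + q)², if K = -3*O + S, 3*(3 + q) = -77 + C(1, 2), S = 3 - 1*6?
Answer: 676/9 ≈ 75.111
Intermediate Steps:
O = -7 (O = -9 + (5 - 3) = -9 + 2 = -7)
S = -3 (S = 3 - 6 = -3)
q = -80/3 (q = -3 + (-77 + 3*2)/3 = -3 + (-77 + 6)/3 = -3 + (⅓)*(-71) = -3 - 71/3 = -80/3 ≈ -26.667)
K = 18 (K = -3*(-7) - 3 = 21 - 3 = 18)
(K + q)² = (18 - 80/3)² = (-26/3)² = 676/9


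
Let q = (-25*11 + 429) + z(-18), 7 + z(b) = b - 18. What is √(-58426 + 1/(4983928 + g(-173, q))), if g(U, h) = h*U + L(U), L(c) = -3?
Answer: I*√1440111189050390262/4964722 ≈ 241.71*I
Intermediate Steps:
z(b) = -25 + b (z(b) = -7 + (b - 18) = -7 + (-18 + b) = -25 + b)
q = 111 (q = (-25*11 + 429) + (-25 - 18) = (-275 + 429) - 43 = 154 - 43 = 111)
g(U, h) = -3 + U*h (g(U, h) = h*U - 3 = U*h - 3 = -3 + U*h)
√(-58426 + 1/(4983928 + g(-173, q))) = √(-58426 + 1/(4983928 + (-3 - 173*111))) = √(-58426 + 1/(4983928 + (-3 - 19203))) = √(-58426 + 1/(4983928 - 19206)) = √(-58426 + 1/4964722) = √(-290068847571/4964722) = I*√1440111189050390262/4964722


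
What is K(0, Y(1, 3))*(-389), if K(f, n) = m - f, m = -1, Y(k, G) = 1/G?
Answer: 389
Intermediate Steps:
K(f, n) = -1 - f
K(0, Y(1, 3))*(-389) = (-1 - 1*0)*(-389) = (-1 + 0)*(-389) = -1*(-389) = 389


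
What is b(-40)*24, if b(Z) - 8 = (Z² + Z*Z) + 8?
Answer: 77184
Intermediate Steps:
b(Z) = 16 + 2*Z² (b(Z) = 8 + ((Z² + Z*Z) + 8) = 8 + ((Z² + Z²) + 8) = 8 + (2*Z² + 8) = 8 + (8 + 2*Z²) = 16 + 2*Z²)
b(-40)*24 = (16 + 2*(-40)²)*24 = (16 + 2*1600)*24 = (16 + 3200)*24 = 3216*24 = 77184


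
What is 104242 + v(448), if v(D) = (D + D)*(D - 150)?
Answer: 371250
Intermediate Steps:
v(D) = 2*D*(-150 + D) (v(D) = (2*D)*(-150 + D) = 2*D*(-150 + D))
104242 + v(448) = 104242 + 2*448*(-150 + 448) = 104242 + 2*448*298 = 104242 + 267008 = 371250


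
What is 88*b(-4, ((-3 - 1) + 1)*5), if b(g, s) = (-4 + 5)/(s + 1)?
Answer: -44/7 ≈ -6.2857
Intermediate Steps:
b(g, s) = 1/(1 + s)
88*b(-4, ((-3 - 1) + 1)*5) = 88/(1 + ((-3 - 1) + 1)*5) = 88/(1 + (-4 + 1)*5) = 88/(1 - 3*5) = 88/(1 - 15) = 88/(-14) = 88*(-1/14) = -44/7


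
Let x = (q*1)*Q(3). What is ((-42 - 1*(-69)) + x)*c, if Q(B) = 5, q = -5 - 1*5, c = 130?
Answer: -2990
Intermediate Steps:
q = -10 (q = -5 - 5 = -10)
x = -50 (x = -10*1*5 = -10*5 = -50)
((-42 - 1*(-69)) + x)*c = ((-42 - 1*(-69)) - 50)*130 = ((-42 + 69) - 50)*130 = (27 - 50)*130 = -23*130 = -2990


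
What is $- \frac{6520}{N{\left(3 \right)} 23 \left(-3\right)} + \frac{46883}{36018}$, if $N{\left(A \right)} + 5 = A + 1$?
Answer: $- \frac{3356557}{36018} \approx -93.191$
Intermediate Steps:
$N{\left(A \right)} = -4 + A$ ($N{\left(A \right)} = -5 + \left(A + 1\right) = -5 + \left(1 + A\right) = -4 + A$)
$- \frac{6520}{N{\left(3 \right)} 23 \left(-3\right)} + \frac{46883}{36018} = - \frac{6520}{\left(-4 + 3\right) 23 \left(-3\right)} + \frac{46883}{36018} = - \frac{6520}{\left(-1\right) 23 \left(-3\right)} + 46883 \cdot \frac{1}{36018} = - \frac{6520}{\left(-23\right) \left(-3\right)} + \frac{46883}{36018} = - \frac{6520}{69} + \frac{46883}{36018} = - \frac{3356557}{36018}$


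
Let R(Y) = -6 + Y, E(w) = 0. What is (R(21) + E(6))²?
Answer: 225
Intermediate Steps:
(R(21) + E(6))² = ((-6 + 21) + 0)² = (15 + 0)² = 15² = 225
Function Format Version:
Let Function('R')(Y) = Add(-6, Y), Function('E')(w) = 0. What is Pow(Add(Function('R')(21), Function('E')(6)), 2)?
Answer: 225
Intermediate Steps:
Pow(Add(Function('R')(21), Function('E')(6)), 2) = Pow(Add(Add(-6, 21), 0), 2) = Pow(Add(15, 0), 2) = Pow(15, 2) = 225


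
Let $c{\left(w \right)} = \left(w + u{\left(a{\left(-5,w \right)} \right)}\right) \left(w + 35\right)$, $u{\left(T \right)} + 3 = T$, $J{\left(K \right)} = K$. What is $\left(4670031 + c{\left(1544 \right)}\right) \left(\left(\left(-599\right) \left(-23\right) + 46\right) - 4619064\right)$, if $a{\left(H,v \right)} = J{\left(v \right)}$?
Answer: $-43939737270286$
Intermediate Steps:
$a{\left(H,v \right)} = v$
$u{\left(T \right)} = -3 + T$
$c{\left(w \right)} = \left(-3 + 2 w\right) \left(35 + w\right)$ ($c{\left(w \right)} = \left(w + \left(-3 + w\right)\right) \left(w + 35\right) = \left(-3 + 2 w\right) \left(35 + w\right)$)
$\left(4670031 + c{\left(1544 \right)}\right) \left(\left(\left(-599\right) \left(-23\right) + 46\right) - 4619064\right) = \left(4670031 + \left(-105 + 2 \cdot 1544^{2} + 67 \cdot 1544\right)\right) \left(\left(\left(-599\right) \left(-23\right) + 46\right) - 4619064\right) = \left(4670031 + \left(-105 + 2 \cdot 2383936 + 103448\right)\right) \left(\left(13777 + 46\right) - 4619064\right) = \left(4670031 + \left(-105 + 4767872 + 103448\right)\right) \left(13823 - 4619064\right) = \left(4670031 + 4871215\right) \left(-4605241\right) = 9541246 \left(-4605241\right) = -43939737270286$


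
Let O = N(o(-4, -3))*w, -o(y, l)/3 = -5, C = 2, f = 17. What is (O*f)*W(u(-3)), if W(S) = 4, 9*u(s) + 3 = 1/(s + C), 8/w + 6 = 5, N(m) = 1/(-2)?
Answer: 272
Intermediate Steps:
o(y, l) = 15 (o(y, l) = -3*(-5) = 15)
N(m) = -1/2
w = -8 (w = 8/(-6 + 5) = 8/(-1) = 8*(-1) = -8)
u(s) = -1/3 + 1/(9*(2 + s)) (u(s) = -1/3 + 1/(9*(s + 2)) = -1/3 + 1/(9*(2 + s)))
O = 4 (O = -1/2*(-8) = 4)
(O*f)*W(u(-3)) = (4*17)*4 = 68*4 = 272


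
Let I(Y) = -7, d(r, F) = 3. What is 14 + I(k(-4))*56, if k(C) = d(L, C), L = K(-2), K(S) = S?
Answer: -378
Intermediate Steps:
L = -2
k(C) = 3
14 + I(k(-4))*56 = 14 - 7*56 = 14 - 392 = -378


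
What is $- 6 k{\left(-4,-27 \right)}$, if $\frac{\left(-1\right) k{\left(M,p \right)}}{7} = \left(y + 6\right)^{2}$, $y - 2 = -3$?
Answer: $1050$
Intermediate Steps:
$y = -1$ ($y = 2 - 3 = -1$)
$k{\left(M,p \right)} = -175$ ($k{\left(M,p \right)} = - 7 \left(-1 + 6\right)^{2} = - 7 \cdot 5^{2} = \left(-7\right) 25 = -175$)
$- 6 k{\left(-4,-27 \right)} = \left(-6\right) \left(-175\right) = 1050$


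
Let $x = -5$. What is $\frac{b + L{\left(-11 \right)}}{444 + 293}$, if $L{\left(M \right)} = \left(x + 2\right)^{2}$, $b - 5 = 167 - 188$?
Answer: $- \frac{7}{737} \approx -0.009498$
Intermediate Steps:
$b = -16$ ($b = 5 + \left(167 - 188\right) = 5 - 21 = -16$)
$L{\left(M \right)} = 9$ ($L{\left(M \right)} = \left(-5 + 2\right)^{2} = \left(-3\right)^{2} = 9$)
$\frac{b + L{\left(-11 \right)}}{444 + 293} = \frac{-16 + 9}{444 + 293} = - \frac{7}{737}$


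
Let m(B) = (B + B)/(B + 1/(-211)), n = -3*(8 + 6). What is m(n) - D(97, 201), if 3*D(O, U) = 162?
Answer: -460878/8863 ≈ -52.000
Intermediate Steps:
D(O, U) = 54 (D(O, U) = (⅓)*162 = 54)
n = -42 (n = -3*14 = -42)
m(B) = 2*B/(-1/211 + B) (m(B) = (2*B)/(B - 1/211) = (2*B)/(-1/211 + B) = 2*B/(-1/211 + B))
m(n) - D(97, 201) = 422*(-42)/(-1 + 211*(-42)) - 1*54 = 422*(-42)/(-1 - 8862) - 54 = 422*(-42)/(-8863) - 54 = 422*(-42)*(-1/8863) - 54 = 17724/8863 - 54 = -460878/8863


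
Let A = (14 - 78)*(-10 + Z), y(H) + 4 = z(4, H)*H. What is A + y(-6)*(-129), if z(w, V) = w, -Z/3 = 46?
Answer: 13084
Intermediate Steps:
Z = -138 (Z = -3*46 = -138)
y(H) = -4 + 4*H
A = 9472 (A = (14 - 78)*(-10 - 138) = -64*(-148) = 9472)
A + y(-6)*(-129) = 9472 + (-4 + 4*(-6))*(-129) = 9472 + (-4 - 24)*(-129) = 9472 - 28*(-129) = 9472 + 3612 = 13084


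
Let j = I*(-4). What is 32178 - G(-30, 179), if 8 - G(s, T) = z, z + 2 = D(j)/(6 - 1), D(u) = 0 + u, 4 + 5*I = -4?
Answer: 804232/25 ≈ 32169.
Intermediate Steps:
I = -8/5 (I = -⅘ + (⅕)*(-4) = -⅘ - ⅘ = -8/5 ≈ -1.6000)
j = 32/5 (j = -8/5*(-4) = 32/5 ≈ 6.4000)
D(u) = u
z = -18/25 (z = -2 + (32/5)/(6 - 1) = -2 + (32/5)/5 = -2 + (⅕)*(32/5) = -2 + 32/25 = -18/25 ≈ -0.72000)
G(s, T) = 218/25 (G(s, T) = 8 - 1*(-18/25) = 8 + 18/25 = 218/25)
32178 - G(-30, 179) = 32178 - 1*218/25 = 32178 - 218/25 = 804232/25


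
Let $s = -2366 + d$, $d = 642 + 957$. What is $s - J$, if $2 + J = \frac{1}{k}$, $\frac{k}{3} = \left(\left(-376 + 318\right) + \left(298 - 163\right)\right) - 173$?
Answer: $- \frac{220319}{288} \approx -765.0$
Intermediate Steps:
$d = 1599$
$s = -767$ ($s = -2366 + 1599 = -767$)
$k = -288$ ($k = 3 \left(\left(\left(-376 + 318\right) + \left(298 - 163\right)\right) - 173\right) = 3 \left(\left(-58 + \left(298 - 163\right)\right) - 173\right) = 3 \left(\left(-58 + 135\right) - 173\right) = 3 \left(77 - 173\right) = 3 \left(-96\right) = -288$)
$J = - \frac{577}{288}$ ($J = -2 + \frac{1}{-288} = -2 - \frac{1}{288} = - \frac{577}{288} \approx -2.0035$)
$s - J = -767 - - \frac{577}{288} = -767 + \frac{577}{288} = - \frac{220319}{288}$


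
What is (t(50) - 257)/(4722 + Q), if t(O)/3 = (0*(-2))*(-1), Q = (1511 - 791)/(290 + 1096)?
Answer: -19789/363634 ≈ -0.054420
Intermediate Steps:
Q = 40/77 (Q = 720/1386 = 720*(1/1386) = 40/77 ≈ 0.51948)
t(O) = 0 (t(O) = 3*((0*(-2))*(-1)) = 3*(0*(-1)) = 3*0 = 0)
(t(50) - 257)/(4722 + Q) = (0 - 257)/(4722 + 40/77) = -257/363634/77 = -257*77/363634 = -19789/363634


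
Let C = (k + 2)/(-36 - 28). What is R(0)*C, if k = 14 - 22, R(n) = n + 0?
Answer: 0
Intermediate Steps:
R(n) = n
k = -8
C = 3/32 (C = (-8 + 2)/(-36 - 28) = -6/(-64) = -6*(-1/64) = 3/32 ≈ 0.093750)
R(0)*C = 0*(3/32) = 0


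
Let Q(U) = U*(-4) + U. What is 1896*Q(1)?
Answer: -5688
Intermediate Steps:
Q(U) = -3*U (Q(U) = -4*U + U = -3*U)
1896*Q(1) = 1896*(-3*1) = 1896*(-3) = -5688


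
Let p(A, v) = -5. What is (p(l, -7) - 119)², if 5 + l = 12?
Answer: 15376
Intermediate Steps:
l = 7 (l = -5 + 12 = 7)
(p(l, -7) - 119)² = (-5 - 119)² = (-124)² = 15376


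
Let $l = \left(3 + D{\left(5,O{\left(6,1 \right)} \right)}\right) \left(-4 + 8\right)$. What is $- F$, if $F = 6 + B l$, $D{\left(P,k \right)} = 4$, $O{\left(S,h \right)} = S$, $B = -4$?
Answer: $106$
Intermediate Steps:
$l = 28$ ($l = \left(3 + 4\right) \left(-4 + 8\right) = 7 \cdot 4 = 28$)
$F = -106$ ($F = 6 - 112 = -106$)
$- F = \left(-1\right) \left(-106\right) = 106$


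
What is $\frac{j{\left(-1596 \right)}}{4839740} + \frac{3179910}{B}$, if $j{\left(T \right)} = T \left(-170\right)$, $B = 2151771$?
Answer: $\frac{266229268852}{173566869659} \approx 1.5339$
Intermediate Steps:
$j{\left(T \right)} = - 170 T$
$\frac{j{\left(-1596 \right)}}{4839740} + \frac{3179910}{B} = \frac{\left(-170\right) \left(-1596\right)}{4839740} + \frac{3179910}{2151771} = 271320 \cdot \frac{1}{4839740} + 3179910 \cdot \frac{1}{2151771} = \frac{13566}{241987} + \frac{1059970}{717257} = \frac{266229268852}{173566869659}$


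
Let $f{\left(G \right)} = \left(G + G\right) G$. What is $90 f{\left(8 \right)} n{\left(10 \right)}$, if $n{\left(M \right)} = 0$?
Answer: $0$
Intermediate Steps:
$f{\left(G \right)} = 2 G^{2}$ ($f{\left(G \right)} = 2 G G = 2 G^{2}$)
$90 f{\left(8 \right)} n{\left(10 \right)} = 90 \cdot 2 \cdot 8^{2} \cdot 0 = 90 \cdot 2 \cdot 64 \cdot 0 = 90 \cdot 128 \cdot 0 = 11520 \cdot 0 = 0$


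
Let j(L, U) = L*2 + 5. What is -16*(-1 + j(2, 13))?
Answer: -128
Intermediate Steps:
j(L, U) = 5 + 2*L (j(L, U) = 2*L + 5 = 5 + 2*L)
-16*(-1 + j(2, 13)) = -16*(-1 + (5 + 2*2)) = -16*(-1 + (5 + 4)) = -16*(-1 + 9) = -16*8 = -128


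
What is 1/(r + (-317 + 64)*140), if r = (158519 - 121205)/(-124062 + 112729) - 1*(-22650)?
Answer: -11333/144759724 ≈ -7.8288e-5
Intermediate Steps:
r = 256655136/11333 (r = 37314/(-11333) + 22650 = 37314*(-1/11333) + 22650 = -37314/11333 + 22650 = 256655136/11333 ≈ 22647.)
1/(r + (-317 + 64)*140) = 1/(256655136/11333 + (-317 + 64)*140) = 1/(256655136/11333 - 253*140) = 1/(256655136/11333 - 35420) = 1/(-144759724/11333) = -11333/144759724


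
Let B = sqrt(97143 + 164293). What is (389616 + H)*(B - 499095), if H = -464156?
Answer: 37202541300 - 149080*sqrt(65359) ≈ 3.7164e+10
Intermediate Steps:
B = 2*sqrt(65359) (B = sqrt(261436) = 2*sqrt(65359) ≈ 511.31)
(389616 + H)*(B - 499095) = (389616 - 464156)*(2*sqrt(65359) - 499095) = -74540*(-499095 + 2*sqrt(65359)) = 37202541300 - 149080*sqrt(65359)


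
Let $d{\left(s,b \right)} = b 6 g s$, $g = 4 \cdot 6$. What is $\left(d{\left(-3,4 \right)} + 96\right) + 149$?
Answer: $-1483$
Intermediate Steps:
$g = 24$
$d{\left(s,b \right)} = 144 b s$ ($d{\left(s,b \right)} = b 6 \cdot 24 s = 6 b 24 s = 144 b s$)
$\left(d{\left(-3,4 \right)} + 96\right) + 149 = \left(144 \cdot 4 \left(-3\right) + 96\right) + 149 = \left(-1728 + 96\right) + 149 = -1632 + 149 = -1483$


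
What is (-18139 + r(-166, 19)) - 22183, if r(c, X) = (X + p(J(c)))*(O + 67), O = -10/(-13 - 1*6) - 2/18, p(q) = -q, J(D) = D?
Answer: -4762382/171 ≈ -27850.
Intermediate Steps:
O = 71/171 (O = -10/(-13 - 6) - 2*1/18 = -10/(-19) - ⅑ = -10*(-1/19) - ⅑ = 10/19 - ⅑ = 71/171 ≈ 0.41520)
r(c, X) = -11528*c/171 + 11528*X/171 (r(c, X) = (X - c)*(71/171 + 67) = (X - c)*(11528/171) = -11528*c/171 + 11528*X/171)
(-18139 + r(-166, 19)) - 22183 = (-18139 + (-11528/171*(-166) + (11528/171)*19)) - 22183 = (-18139 + (1913648/171 + 11528/9)) - 22183 = (-18139 + 2132680/171) - 22183 = -969089/171 - 22183 = -4762382/171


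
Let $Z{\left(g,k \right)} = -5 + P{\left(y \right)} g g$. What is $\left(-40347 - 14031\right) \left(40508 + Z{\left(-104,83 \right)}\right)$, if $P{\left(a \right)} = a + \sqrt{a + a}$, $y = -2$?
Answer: $-1026167238 - 1176304896 i \approx -1.0262 \cdot 10^{9} - 1.1763 \cdot 10^{9} i$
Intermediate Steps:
$P{\left(a \right)} = a + \sqrt{2} \sqrt{a}$ ($P{\left(a \right)} = a + \sqrt{2 a} = a + \sqrt{2} \sqrt{a}$)
$Z{\left(g,k \right)} = -5 + g^{2} \left(-2 + 2 i\right)$ ($Z{\left(g,k \right)} = -5 + \left(-2 + \sqrt{2} \sqrt{-2}\right) g g = -5 + \left(-2 + \sqrt{2} i \sqrt{2}\right) g^{2} = -5 + \left(-2 + 2 i\right) g^{2} = -5 + g^{2} \left(-2 + 2 i\right)$)
$\left(-40347 - 14031\right) \left(40508 + Z{\left(-104,83 \right)}\right) = \left(-40347 - 14031\right) \left(40508 - \left(5 - 2 \left(-104\right)^{2} \left(-1 + i\right)\right)\right) = - 54378 \left(40508 - \left(5 - 21632 \left(-1 + i\right)\right)\right) = - 54378 \left(40508 - \left(21637 - 21632 i\right)\right) = - 54378 \left(18871 + 21632 i\right) = -1026167238 - 1176304896 i$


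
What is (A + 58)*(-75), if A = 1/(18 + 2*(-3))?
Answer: -17425/4 ≈ -4356.3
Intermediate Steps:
A = 1/12 (A = 1/(18 - 6) = 1/12 ≈ 0.083333)
(A + 58)*(-75) = (1/12 + 58)*(-75) = (697/12)*(-75) = -17425/4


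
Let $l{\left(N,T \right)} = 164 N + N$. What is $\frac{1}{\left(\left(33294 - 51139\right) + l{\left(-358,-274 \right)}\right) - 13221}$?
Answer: $- \frac{1}{90136} \approx -1.1094 \cdot 10^{-5}$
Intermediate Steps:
$l{\left(N,T \right)} = 165 N$
$\frac{1}{\left(\left(33294 - 51139\right) + l{\left(-358,-274 \right)}\right) - 13221} = \frac{1}{\left(\left(33294 - 51139\right) + 165 \left(-358\right)\right) - 13221} = \frac{1}{\left(-17845 - 59070\right) - 13221} = \frac{1}{-76915 - 13221} = \frac{1}{-90136} = - \frac{1}{90136}$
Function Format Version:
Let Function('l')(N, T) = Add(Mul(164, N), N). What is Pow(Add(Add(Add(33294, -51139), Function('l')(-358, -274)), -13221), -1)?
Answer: Rational(-1, 90136) ≈ -1.1094e-5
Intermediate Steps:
Function('l')(N, T) = Mul(165, N)
Pow(Add(Add(Add(33294, -51139), Function('l')(-358, -274)), -13221), -1) = Pow(Add(Add(Add(33294, -51139), Mul(165, -358)), -13221), -1) = Pow(Add(Add(-17845, -59070), -13221), -1) = Pow(Add(-76915, -13221), -1) = Pow(-90136, -1) = Rational(-1, 90136)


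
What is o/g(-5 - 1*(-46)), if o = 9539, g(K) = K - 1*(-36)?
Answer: 9539/77 ≈ 123.88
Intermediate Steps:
g(K) = 36 + K (g(K) = K + 36 = 36 + K)
o/g(-5 - 1*(-46)) = 9539/(36 + (-5 - 1*(-46))) = 9539/(36 + (-5 + 46)) = 9539/(36 + 41) = 9539/77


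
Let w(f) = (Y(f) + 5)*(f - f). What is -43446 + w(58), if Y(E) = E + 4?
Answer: -43446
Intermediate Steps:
Y(E) = 4 + E
w(f) = 0 (w(f) = ((4 + f) + 5)*(f - f) = (9 + f)*0 = 0)
-43446 + w(58) = -43446 + 0 = -43446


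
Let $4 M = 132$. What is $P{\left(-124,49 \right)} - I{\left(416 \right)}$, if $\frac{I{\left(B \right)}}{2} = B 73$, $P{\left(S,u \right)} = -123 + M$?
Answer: $-60826$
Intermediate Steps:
$M = 33$ ($M = \frac{1}{4} \cdot 132 = 33$)
$P{\left(S,u \right)} = -90$ ($P{\left(S,u \right)} = -123 + 33 = -90$)
$I{\left(B \right)} = 146 B$ ($I{\left(B \right)} = 2 B 73 = 2 \cdot 73 B = 146 B$)
$P{\left(-124,49 \right)} - I{\left(416 \right)} = -90 - 146 \cdot 416 = -90 - 60736 = -60826$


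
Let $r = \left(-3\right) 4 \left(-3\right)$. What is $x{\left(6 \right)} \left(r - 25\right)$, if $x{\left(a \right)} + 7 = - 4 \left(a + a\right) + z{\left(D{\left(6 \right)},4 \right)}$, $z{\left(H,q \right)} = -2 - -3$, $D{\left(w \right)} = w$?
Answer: $-594$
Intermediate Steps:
$r = 36$ ($r = \left(-12\right) \left(-3\right) = 36$)
$z{\left(H,q \right)} = 1$ ($z{\left(H,q \right)} = -2 + 3 = 1$)
$x{\left(a \right)} = -6 - 8 a$ ($x{\left(a \right)} = -7 - \left(-1 + 4 \left(a + a\right)\right) = -7 - \left(-1 + 4 \cdot 2 a\right) = -7 - \left(-1 + 8 a\right) = -6 - 8 a$)
$x{\left(6 \right)} \left(r - 25\right) = \left(-6 - 48\right) \left(36 - 25\right) = \left(-6 - 48\right) 11 = \left(-54\right) 11 = -594$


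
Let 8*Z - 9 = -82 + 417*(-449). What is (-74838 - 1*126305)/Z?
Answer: 804572/93653 ≈ 8.5910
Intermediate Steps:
Z = -93653/4 (Z = 9/8 + (-82 + 417*(-449))/8 = 9/8 + (-82 - 187233)/8 = 9/8 + (⅛)*(-187315) = 9/8 - 187315/8 = -93653/4 ≈ -23413.)
(-74838 - 1*126305)/Z = (-74838 - 1*126305)/(-93653/4) = (-74838 - 126305)*(-4/93653) = -201143*(-4/93653) = 804572/93653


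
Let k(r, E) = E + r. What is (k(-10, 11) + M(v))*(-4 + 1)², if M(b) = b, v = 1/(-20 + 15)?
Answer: 36/5 ≈ 7.2000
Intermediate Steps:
v = -⅕ (v = 1/(-5) = -⅕ ≈ -0.20000)
(k(-10, 11) + M(v))*(-4 + 1)² = ((11 - 10) - ⅕)*(-4 + 1)² = (1 - ⅕)*(-3)² = (⅘)*9 = 36/5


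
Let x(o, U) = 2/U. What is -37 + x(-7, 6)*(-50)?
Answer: -161/3 ≈ -53.667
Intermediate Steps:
-37 + x(-7, 6)*(-50) = -37 + (2/6)*(-50) = -37 + (2*(⅙))*(-50) = -37 + (⅓)*(-50) = -37 - 50/3 = -161/3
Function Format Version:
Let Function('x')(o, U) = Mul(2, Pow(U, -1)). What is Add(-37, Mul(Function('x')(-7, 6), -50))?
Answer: Rational(-161, 3) ≈ -53.667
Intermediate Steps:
Add(-37, Mul(Function('x')(-7, 6), -50)) = Add(-37, Mul(Mul(2, Pow(6, -1)), -50)) = Add(-37, Mul(Mul(2, Rational(1, 6)), -50)) = Add(-37, Mul(Rational(1, 3), -50)) = Add(-37, Rational(-50, 3)) = Rational(-161, 3)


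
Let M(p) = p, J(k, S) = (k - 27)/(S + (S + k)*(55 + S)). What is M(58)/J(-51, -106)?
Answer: -229129/39 ≈ -5875.1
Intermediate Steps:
J(k, S) = (-27 + k)/(S + (55 + S)*(S + k))
M(58)/J(-51, -106) = 58/(((-27 - 51)/((-106)² + 55*(-51) + 56*(-106) - 106*(-51)))) = 58/((-78/(11236 - 2805 - 5936 + 5406))) = 58/((-78/7901)) = 58/(((1/7901)*(-78))) = 58/(-78/7901) = 58*(-7901/78) = -229129/39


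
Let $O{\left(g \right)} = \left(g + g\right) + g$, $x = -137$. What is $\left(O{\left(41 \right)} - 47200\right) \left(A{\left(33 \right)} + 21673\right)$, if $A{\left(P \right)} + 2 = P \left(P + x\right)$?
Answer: $-858637403$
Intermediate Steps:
$A{\left(P \right)} = -2 + P \left(-137 + P\right)$ ($A{\left(P \right)} = -2 + P \left(P - 137\right) = -2 + P \left(-137 + P\right)$)
$O{\left(g \right)} = 3 g$ ($O{\left(g \right)} = 2 g + g = 3 g$)
$\left(O{\left(41 \right)} - 47200\right) \left(A{\left(33 \right)} + 21673\right) = \left(3 \cdot 41 - 47200\right) \left(\left(-2 + 33^{2} - 4521\right) + 21673\right) = \left(123 - 47200\right) \left(\left(-2 + 1089 - 4521\right) + 21673\right) = - 47077 \left(-3434 + 21673\right) = \left(-47077\right) 18239 = -858637403$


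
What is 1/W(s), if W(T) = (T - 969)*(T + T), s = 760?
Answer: -1/317680 ≈ -3.1478e-6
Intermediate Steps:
W(T) = 2*T*(-969 + T) (W(T) = (-969 + T)*(2*T) = 2*T*(-969 + T))
1/W(s) = 1/(2*760*(-969 + 760)) = 1/(2*760*(-209)) = 1/(-317680) = -1/317680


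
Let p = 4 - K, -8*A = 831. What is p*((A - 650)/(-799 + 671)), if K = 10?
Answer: -18093/512 ≈ -35.338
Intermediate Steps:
A = -831/8 (A = -1/8*831 = -831/8 ≈ -103.88)
p = -6 (p = 4 - 1*10 = 4 - 10 = -6)
p*((A - 650)/(-799 + 671)) = -6*(-831/8 - 650)/(-799 + 671) = -(-18093)/(4*(-128)) = -(-18093)*(-1)/(4*128) = -6*6031/1024 = -18093/512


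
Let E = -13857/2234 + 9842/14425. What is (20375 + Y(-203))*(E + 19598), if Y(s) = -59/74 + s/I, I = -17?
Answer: 16192135073522021407/40539616100 ≈ 3.9942e+8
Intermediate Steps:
Y(s) = -59/74 - s/17 (Y(s) = -59/74 + s/(-17) = -59*1/74 + s*(-1/17) = -59/74 - s/17)
E = -177900197/32225450 (E = -13857*1/2234 + 9842*(1/14425) = -13857/2234 + 9842/14425 = -177900197/32225450 ≈ -5.5205)
(20375 + Y(-203))*(E + 19598) = (20375 + (-59/74 - 1/17*(-203)))*(-177900197/32225450 + 19598) = (20375 + (-59/74 + 203/17))*(631376468903/32225450) = (20375 + 14019/1258)*(631376468903/32225450) = (25645769/1258)*(631376468903/32225450) = 16192135073522021407/40539616100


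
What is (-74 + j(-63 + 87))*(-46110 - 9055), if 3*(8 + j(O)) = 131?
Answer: 6343975/3 ≈ 2.1147e+6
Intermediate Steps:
j(O) = 107/3 (j(O) = -8 + (⅓)*131 = -8 + 131/3 = 107/3)
(-74 + j(-63 + 87))*(-46110 - 9055) = (-74 + 107/3)*(-46110 - 9055) = -115/3*(-55165) = 6343975/3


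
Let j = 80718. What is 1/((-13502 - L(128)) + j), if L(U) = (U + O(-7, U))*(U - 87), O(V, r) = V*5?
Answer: 1/63403 ≈ 1.5772e-5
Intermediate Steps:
O(V, r) = 5*V
L(U) = (-87 + U)*(-35 + U) (L(U) = (U + 5*(-7))*(U - 87) = (U - 35)*(-87 + U) = (-35 + U)*(-87 + U) = (-87 + U)*(-35 + U))
1/((-13502 - L(128)) + j) = 1/((-13502 - (3045 + 128**2 - 122*128)) + 80718) = 1/((-13502 - (3045 + 16384 - 15616)) + 80718) = 1/((-13502 - 1*3813) + 80718) = 1/((-13502 - 3813) + 80718) = 1/(-17315 + 80718) = 1/63403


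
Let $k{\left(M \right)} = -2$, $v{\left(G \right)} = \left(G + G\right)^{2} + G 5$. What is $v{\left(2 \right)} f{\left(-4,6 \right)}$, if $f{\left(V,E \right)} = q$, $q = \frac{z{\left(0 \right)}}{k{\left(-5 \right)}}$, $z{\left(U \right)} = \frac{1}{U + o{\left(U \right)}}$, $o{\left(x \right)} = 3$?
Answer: $- \frac{13}{3} \approx -4.3333$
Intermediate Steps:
$v{\left(G \right)} = 4 G^{2} + 5 G$ ($v{\left(G \right)} = \left(2 G\right)^{2} + 5 G = 4 G^{2} + 5 G$)
$z{\left(U \right)} = \frac{1}{3 + U}$ ($z{\left(U \right)} = \frac{1}{U + 3} = \frac{1}{3 + U}$)
$q = - \frac{1}{6}$ ($q = \frac{1}{\left(3 + 0\right) \left(-2\right)} = \frac{1}{3} \left(- \frac{1}{2}\right) = - \frac{1}{6} \approx -0.16667$)
$f{\left(V,E \right)} = - \frac{1}{6}$
$v{\left(2 \right)} f{\left(-4,6 \right)} = 2 \left(5 + 4 \cdot 2\right) \left(- \frac{1}{6}\right) = 2 \left(5 + 8\right) \left(- \frac{1}{6}\right) = 2 \cdot 13 \left(- \frac{1}{6}\right) = 26 \left(- \frac{1}{6}\right) = - \frac{13}{3}$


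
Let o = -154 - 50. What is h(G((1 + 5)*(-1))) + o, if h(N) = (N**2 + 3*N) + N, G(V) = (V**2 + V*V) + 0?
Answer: 5268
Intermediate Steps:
G(V) = 2*V**2 (G(V) = (V**2 + V**2) + 0 = 2*V**2 + 0 = 2*V**2)
h(N) = N**2 + 4*N
o = -204
h(G((1 + 5)*(-1))) + o = (2*((1 + 5)*(-1))**2)*(4 + 2*((1 + 5)*(-1))**2) - 204 = (2*(6*(-1))**2)*(4 + 2*(6*(-1))**2) - 204 = (2*(-6)**2)*(4 + 2*(-6)**2) - 204 = (2*36)*(4 + 2*36) - 204 = 72*(4 + 72) - 204 = 72*76 - 204 = 5472 - 204 = 5268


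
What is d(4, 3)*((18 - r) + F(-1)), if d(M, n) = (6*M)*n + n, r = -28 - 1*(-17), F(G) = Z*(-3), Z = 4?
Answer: 1275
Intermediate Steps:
F(G) = -12 (F(G) = 4*(-3) = -12)
r = -11 (r = -28 + 17 = -11)
d(M, n) = n + 6*M*n (d(M, n) = 6*M*n + n = n + 6*M*n)
d(4, 3)*((18 - r) + F(-1)) = (3*(1 + 6*4))*((18 - 1*(-11)) - 12) = (3*(1 + 24))*((18 + 11) - 12) = (3*25)*(29 - 12) = 75*17 = 1275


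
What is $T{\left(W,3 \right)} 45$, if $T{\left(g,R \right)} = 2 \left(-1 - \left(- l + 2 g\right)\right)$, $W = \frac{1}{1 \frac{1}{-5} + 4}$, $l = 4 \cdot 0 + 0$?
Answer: $- \frac{2610}{19} \approx -137.37$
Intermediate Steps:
$l = 0$ ($l = 0 + 0 = 0$)
$W = \frac{5}{19}$ ($W = \frac{1}{1 \left(- \frac{1}{5}\right) + 4} = \frac{1}{- \frac{1}{5} + 4} = \frac{1}{\frac{19}{5}} = \frac{5}{19} \approx 0.26316$)
$T{\left(g,R \right)} = -2 - 4 g$ ($T{\left(g,R \right)} = 2 \left(-1 + \left(0 - 2 g\right)\right) = 2 \left(-1 - 2 g\right) = -2 - 4 g$)
$T{\left(W,3 \right)} 45 = \left(-2 - \frac{20}{19}\right) 45 = \left(- \frac{58}{19}\right) 45 = - \frac{2610}{19}$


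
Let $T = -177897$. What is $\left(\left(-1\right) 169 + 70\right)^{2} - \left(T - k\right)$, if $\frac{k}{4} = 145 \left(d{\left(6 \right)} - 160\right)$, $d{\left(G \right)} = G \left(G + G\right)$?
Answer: $136658$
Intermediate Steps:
$d{\left(G \right)} = 2 G^{2}$ ($d{\left(G \right)} = G 2 G = 2 G^{2}$)
$k = -51040$ ($k = 4 \cdot 145 \left(2 \cdot 6^{2} - 160\right) = 4 \cdot 145 \left(2 \cdot 36 - 160\right) = 4 \cdot 145 \left(72 - 160\right) = 4 \cdot 145 \left(-88\right) = 4 \left(-12760\right) = -51040$)
$\left(\left(-1\right) 169 + 70\right)^{2} - \left(T - k\right) = \left(\left(-1\right) 169 + 70\right)^{2} - \left(-177897 - -51040\right) = \left(-169 + 70\right)^{2} - \left(-177897 + 51040\right) = \left(-99\right)^{2} - -126857 = 9801 + 126857 = 136658$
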